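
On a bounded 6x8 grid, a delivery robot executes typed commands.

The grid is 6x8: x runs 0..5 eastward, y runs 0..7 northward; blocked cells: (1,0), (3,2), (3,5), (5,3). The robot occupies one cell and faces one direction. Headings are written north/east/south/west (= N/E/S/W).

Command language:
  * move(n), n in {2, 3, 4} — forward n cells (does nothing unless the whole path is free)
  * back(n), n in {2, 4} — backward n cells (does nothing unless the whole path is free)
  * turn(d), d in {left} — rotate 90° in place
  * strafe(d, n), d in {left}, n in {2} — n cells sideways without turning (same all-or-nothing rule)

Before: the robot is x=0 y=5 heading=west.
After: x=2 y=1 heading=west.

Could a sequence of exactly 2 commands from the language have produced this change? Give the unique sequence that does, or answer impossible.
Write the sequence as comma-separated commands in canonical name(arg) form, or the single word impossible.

checked all 2-command options: none fits.

impossible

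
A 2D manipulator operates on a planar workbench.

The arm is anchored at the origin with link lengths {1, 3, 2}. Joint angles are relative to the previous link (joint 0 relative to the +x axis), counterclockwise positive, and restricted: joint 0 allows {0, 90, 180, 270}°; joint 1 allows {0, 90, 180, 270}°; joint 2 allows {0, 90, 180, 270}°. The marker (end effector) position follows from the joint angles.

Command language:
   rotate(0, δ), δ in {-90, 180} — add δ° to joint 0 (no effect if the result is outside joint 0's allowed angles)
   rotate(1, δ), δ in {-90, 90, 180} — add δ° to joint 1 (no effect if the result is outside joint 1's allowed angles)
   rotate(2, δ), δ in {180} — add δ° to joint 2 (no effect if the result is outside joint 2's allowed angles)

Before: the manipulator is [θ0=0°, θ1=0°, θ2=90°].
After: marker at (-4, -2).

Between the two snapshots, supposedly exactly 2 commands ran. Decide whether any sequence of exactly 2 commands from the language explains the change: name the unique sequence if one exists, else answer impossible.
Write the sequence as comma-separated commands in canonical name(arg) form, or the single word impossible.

rotate(0, -90), rotate(0, -90)

start: [θ0=0°, θ1=0°, θ2=90°]
[1] after rotate(0, -90): [θ0=270°, θ1=0°, θ2=90°]
[2] after rotate(0, -90): [θ0=180°, θ1=0°, θ2=90°]
uniquely the one of 36 2-step routes that fits.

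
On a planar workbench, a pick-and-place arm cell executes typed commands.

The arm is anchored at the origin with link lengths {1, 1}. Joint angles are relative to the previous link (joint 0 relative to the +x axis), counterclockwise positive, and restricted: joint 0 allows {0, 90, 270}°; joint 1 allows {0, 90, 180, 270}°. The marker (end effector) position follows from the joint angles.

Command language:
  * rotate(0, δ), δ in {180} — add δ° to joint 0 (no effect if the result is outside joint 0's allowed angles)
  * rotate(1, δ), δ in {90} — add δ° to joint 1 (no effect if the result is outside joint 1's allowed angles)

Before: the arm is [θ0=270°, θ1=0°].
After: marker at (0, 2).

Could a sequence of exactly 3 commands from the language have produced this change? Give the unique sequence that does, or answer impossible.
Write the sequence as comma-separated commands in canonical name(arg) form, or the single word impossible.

start: [θ0=270°, θ1=0°]
step 1 (rotate(0, 180)): [θ0=90°, θ1=0°]
step 2 (rotate(0, 180)): [θ0=270°, θ1=0°]
step 3 (rotate(0, 180)): [θ0=90°, θ1=0°]
uniquely the one of 8 3-step routes that fits.

rotate(0, 180), rotate(0, 180), rotate(0, 180)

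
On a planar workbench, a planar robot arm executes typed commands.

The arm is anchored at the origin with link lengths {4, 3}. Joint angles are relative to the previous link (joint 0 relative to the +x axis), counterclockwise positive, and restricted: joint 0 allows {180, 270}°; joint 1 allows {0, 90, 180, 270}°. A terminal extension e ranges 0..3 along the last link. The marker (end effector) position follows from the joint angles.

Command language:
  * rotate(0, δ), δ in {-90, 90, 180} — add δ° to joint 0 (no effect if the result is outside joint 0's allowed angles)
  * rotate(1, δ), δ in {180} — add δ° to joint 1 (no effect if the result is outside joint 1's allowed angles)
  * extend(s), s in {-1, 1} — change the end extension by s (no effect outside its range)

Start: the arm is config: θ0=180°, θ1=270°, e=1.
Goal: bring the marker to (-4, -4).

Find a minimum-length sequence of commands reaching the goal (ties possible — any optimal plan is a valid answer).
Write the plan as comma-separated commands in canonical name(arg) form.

rotate(0, 90)

start: config: θ0=180°, θ1=270°, e=1
t=1 rotate(0, 90) ⇒ config: θ0=270°, θ1=270°, e=1
nothing shorter than 1 reaches the goal.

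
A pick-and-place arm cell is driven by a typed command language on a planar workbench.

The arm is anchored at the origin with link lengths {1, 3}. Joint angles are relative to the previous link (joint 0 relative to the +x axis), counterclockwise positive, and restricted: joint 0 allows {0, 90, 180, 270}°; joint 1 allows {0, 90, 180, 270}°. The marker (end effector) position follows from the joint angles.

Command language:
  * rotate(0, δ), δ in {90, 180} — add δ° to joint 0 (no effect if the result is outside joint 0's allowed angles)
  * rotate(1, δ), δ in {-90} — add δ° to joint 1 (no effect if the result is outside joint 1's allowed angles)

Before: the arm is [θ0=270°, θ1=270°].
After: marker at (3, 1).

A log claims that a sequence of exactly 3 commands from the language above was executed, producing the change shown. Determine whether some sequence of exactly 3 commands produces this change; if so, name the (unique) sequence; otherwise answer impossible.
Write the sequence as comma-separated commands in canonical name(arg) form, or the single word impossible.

begin: [θ0=270°, θ1=270°]
1. rotate(0, 180) → [θ0=90°, θ1=270°]
2. rotate(0, 180) → [θ0=270°, θ1=270°]
3. rotate(0, 180) → [θ0=90°, θ1=270°]
all 27 alternatives checked — unique.

rotate(0, 180), rotate(0, 180), rotate(0, 180)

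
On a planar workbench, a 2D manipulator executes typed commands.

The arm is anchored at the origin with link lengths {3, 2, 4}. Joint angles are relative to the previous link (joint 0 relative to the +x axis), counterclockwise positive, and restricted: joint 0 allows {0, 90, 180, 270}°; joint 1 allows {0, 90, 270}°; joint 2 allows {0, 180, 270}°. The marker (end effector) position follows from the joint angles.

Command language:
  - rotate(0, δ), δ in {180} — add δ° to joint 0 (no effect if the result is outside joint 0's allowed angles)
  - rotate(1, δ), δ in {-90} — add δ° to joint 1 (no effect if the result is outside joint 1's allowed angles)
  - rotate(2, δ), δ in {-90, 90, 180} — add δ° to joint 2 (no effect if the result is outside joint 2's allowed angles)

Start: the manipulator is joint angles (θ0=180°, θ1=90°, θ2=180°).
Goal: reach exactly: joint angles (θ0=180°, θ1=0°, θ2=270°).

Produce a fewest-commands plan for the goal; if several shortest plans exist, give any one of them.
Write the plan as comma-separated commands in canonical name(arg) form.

rotate(1, -90), rotate(2, 90)

start: joint angles (θ0=180°, θ1=90°, θ2=180°)
[1] after rotate(1, -90): joint angles (θ0=180°, θ1=0°, θ2=180°)
[2] after rotate(2, 90): joint angles (θ0=180°, θ1=0°, θ2=270°)
no 1-step plan works, so 2 is optimal.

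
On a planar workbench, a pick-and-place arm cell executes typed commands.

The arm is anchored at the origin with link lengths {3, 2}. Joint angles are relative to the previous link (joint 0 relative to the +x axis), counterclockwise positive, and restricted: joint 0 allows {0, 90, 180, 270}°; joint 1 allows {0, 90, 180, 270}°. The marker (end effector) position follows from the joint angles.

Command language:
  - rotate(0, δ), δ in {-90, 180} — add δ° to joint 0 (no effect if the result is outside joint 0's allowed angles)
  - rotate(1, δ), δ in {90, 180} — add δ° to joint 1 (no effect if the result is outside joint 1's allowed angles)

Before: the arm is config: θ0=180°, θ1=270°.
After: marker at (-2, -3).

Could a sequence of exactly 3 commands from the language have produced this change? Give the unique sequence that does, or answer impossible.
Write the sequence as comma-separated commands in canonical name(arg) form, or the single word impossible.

t0: config: θ0=180°, θ1=270°
step 1 (rotate(0, -90)): config: θ0=90°, θ1=270°
step 2 (rotate(0, -90)): config: θ0=0°, θ1=270°
step 3 (rotate(0, -90)): config: θ0=270°, θ1=270°
no other 3-command option fits: unique.

rotate(0, -90), rotate(0, -90), rotate(0, -90)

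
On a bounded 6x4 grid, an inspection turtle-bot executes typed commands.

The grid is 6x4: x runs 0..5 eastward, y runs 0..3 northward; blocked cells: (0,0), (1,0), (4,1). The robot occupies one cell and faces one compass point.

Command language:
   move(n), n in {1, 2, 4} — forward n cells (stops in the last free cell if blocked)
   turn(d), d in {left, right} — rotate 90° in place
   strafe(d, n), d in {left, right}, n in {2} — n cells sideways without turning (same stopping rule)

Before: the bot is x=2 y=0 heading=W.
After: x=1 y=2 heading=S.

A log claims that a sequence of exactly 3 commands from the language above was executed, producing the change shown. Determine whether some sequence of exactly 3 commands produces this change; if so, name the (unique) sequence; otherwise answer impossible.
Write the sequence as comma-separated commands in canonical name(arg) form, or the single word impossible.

strafe(right, 2), move(1), turn(left)

key: cell and facing (now S) both changed — the 3 commands mix motion and turning
initial: x=2 y=0 heading=W
step 1 (strafe(right, 2)): x=2 y=2 heading=W
step 2 (move(1)): x=1 y=2 heading=W
step 3 (turn(left)): x=1 y=2 heading=S
no other 3-command option fits: unique.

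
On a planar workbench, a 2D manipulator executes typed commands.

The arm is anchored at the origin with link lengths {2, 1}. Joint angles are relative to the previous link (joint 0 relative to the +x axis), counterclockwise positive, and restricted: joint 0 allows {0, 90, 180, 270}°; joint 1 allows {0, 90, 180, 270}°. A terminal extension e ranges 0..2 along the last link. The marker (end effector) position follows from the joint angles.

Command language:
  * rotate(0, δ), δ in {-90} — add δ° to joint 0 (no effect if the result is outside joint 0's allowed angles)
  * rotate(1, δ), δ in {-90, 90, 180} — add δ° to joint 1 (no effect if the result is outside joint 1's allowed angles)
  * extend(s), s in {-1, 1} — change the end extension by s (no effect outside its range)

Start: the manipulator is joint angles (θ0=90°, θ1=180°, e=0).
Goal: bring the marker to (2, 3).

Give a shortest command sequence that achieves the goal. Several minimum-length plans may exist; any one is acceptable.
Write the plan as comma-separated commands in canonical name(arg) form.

extend(1), extend(1), rotate(1, -90), rotate(0, -90)

from: joint angles (θ0=90°, θ1=180°, e=0)
step 1 (extend(1)): joint angles (θ0=90°, θ1=180°, e=1)
step 2 (extend(1)): joint angles (θ0=90°, θ1=180°, e=2)
step 3 (rotate(1, -90)): joint angles (θ0=90°, θ1=90°, e=2)
step 4 (rotate(0, -90)): joint angles (θ0=0°, θ1=90°, e=2)
minimal: 4 command(s), checked below 4.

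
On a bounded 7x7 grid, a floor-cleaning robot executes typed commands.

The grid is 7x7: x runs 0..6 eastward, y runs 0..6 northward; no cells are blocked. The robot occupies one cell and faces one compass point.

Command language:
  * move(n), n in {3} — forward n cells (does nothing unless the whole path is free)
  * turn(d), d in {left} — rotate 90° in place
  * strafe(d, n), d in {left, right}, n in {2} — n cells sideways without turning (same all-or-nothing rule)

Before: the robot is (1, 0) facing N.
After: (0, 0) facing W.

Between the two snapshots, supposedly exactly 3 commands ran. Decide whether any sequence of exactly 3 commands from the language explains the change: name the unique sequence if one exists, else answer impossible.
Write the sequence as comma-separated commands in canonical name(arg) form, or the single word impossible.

key: order matters: swapping strafe(right, 2) and move(3) lands elsewhere
start: (1, 0) facing N
step 1 (strafe(right, 2)): (3, 0) facing N
step 2 (turn(left)): (3, 0) facing W
step 3 (move(3)): (0, 0) facing W
no other 3-command option fits: unique.

strafe(right, 2), turn(left), move(3)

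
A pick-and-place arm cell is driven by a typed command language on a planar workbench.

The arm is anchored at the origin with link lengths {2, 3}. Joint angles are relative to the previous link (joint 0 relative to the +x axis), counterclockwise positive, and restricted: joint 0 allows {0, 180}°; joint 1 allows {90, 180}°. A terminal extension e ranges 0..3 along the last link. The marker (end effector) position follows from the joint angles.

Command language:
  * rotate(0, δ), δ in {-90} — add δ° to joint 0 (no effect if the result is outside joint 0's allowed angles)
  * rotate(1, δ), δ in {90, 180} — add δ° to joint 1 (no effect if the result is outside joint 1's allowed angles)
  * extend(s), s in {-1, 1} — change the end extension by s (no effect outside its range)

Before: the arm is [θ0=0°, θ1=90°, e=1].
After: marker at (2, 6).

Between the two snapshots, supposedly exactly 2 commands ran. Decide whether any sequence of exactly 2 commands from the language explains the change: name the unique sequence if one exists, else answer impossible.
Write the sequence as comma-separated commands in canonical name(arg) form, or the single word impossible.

from: [θ0=0°, θ1=90°, e=1]
[1] after extend(1): [θ0=0°, θ1=90°, e=2]
[2] after extend(1): [θ0=0°, θ1=90°, e=3]
no rival 2-sequence matches.

extend(1), extend(1)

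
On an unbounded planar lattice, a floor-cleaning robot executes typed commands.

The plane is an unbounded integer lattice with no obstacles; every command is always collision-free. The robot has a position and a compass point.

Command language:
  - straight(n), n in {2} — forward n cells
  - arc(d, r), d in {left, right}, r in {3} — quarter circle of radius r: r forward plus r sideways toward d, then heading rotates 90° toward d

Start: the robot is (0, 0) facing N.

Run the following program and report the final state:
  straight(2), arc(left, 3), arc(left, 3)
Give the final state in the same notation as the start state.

(-6, 2) facing S

begin: (0, 0) facing N
t=1 straight(2) ⇒ (0, 2) facing N
t=2 arc(left, 3) ⇒ (-3, 5) facing W
t=3 arc(left, 3) ⇒ (-6, 2) facing S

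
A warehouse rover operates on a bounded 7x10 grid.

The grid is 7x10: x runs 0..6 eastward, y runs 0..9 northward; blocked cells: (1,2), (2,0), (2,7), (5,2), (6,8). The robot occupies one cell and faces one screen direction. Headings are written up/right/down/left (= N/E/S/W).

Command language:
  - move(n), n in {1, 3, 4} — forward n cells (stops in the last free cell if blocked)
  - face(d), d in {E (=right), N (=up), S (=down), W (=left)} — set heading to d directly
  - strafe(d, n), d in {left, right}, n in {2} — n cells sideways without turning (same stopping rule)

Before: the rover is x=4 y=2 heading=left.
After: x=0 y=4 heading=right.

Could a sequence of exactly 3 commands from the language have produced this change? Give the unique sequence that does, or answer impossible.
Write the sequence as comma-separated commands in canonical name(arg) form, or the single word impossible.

key: running face(E) before strafe(right, 2) would end elsewhere — order is forced
begin: x=4 y=2 heading=left
[1] after strafe(right, 2): x=4 y=4 heading=left
[2] after move(4): x=0 y=4 heading=left
[3] after face(E): x=0 y=4 heading=right
all 729 alternatives checked — unique.

strafe(right, 2), move(4), face(E)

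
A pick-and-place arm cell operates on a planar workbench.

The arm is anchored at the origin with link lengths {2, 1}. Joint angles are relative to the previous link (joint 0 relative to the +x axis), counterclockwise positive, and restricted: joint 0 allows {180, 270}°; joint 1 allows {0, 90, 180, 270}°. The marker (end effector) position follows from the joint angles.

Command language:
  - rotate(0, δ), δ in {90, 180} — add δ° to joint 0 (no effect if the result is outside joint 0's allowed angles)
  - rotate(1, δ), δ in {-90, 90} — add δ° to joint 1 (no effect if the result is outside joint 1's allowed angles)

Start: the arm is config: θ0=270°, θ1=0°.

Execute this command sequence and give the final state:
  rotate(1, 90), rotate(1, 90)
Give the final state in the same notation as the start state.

config: θ0=270°, θ1=180°

from: config: θ0=270°, θ1=0°
t=1 rotate(1, 90) ⇒ config: θ0=270°, θ1=90°
t=2 rotate(1, 90) ⇒ config: θ0=270°, θ1=180°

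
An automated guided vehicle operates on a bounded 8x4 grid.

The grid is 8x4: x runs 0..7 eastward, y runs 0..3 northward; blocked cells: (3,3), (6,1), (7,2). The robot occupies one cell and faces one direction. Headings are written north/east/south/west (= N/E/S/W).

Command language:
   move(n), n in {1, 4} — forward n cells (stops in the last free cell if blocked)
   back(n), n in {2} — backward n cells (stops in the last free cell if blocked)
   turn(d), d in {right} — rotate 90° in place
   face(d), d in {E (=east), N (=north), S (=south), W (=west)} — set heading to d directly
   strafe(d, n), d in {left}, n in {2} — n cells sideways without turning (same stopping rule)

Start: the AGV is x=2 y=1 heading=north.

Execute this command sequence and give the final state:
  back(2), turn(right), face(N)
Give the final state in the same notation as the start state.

initial: x=2 y=1 heading=north
step 1 (back(2)): x=2 y=0 heading=north
step 2 (turn(right)): x=2 y=0 heading=east
step 3 (face(N)): x=2 y=0 heading=north

x=2 y=0 heading=north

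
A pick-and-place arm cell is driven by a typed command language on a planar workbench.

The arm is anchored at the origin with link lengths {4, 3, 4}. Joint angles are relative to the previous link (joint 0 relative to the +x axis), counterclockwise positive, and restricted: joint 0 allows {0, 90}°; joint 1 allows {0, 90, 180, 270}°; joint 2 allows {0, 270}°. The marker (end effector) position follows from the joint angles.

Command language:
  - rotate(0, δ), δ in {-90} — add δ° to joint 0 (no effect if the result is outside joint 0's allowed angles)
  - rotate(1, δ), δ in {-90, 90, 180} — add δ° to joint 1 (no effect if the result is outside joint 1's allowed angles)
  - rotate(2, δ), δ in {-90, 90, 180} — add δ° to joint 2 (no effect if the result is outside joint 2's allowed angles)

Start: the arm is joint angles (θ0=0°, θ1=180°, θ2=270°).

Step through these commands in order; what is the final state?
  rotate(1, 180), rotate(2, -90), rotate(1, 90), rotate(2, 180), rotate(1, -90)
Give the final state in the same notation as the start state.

initial: joint angles (θ0=0°, θ1=180°, θ2=270°)
1. rotate(1, 180) → joint angles (θ0=0°, θ1=0°, θ2=270°)
2. rotate(2, -90) → joint angles (θ0=0°, θ1=0°, θ2=270°)
3. rotate(1, 90) → joint angles (θ0=0°, θ1=90°, θ2=270°)
4. rotate(2, 180) → joint angles (θ0=0°, θ1=90°, θ2=270°)
5. rotate(1, -90) → joint angles (θ0=0°, θ1=0°, θ2=270°)

joint angles (θ0=0°, θ1=0°, θ2=270°)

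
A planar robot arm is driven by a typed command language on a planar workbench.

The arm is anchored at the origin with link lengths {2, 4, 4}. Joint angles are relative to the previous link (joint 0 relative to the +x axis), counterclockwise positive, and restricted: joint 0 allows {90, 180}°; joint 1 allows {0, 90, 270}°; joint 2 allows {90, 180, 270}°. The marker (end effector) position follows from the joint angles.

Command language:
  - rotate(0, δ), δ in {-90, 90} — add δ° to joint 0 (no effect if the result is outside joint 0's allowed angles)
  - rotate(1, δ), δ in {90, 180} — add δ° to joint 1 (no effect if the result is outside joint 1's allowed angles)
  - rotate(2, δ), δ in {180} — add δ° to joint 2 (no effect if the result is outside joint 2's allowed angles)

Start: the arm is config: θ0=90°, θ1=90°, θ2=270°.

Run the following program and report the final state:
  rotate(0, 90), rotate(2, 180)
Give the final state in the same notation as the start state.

begin: config: θ0=90°, θ1=90°, θ2=270°
[1] after rotate(0, 90): config: θ0=180°, θ1=90°, θ2=270°
[2] after rotate(2, 180): config: θ0=180°, θ1=90°, θ2=90°

config: θ0=180°, θ1=90°, θ2=90°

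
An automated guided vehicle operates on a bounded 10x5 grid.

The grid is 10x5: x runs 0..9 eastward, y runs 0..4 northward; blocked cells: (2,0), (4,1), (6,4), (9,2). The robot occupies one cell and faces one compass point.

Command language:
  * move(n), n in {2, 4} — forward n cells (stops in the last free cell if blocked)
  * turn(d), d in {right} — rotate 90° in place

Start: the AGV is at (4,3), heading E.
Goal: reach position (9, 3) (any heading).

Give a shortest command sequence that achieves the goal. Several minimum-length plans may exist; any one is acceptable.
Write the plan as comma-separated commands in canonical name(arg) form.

move(2), move(4)

start: at (4,3), heading E
[1] after move(2): at (6,3), heading E
[2] after move(4): at (9,3), heading E
shorter routes all fall short; 2 is best.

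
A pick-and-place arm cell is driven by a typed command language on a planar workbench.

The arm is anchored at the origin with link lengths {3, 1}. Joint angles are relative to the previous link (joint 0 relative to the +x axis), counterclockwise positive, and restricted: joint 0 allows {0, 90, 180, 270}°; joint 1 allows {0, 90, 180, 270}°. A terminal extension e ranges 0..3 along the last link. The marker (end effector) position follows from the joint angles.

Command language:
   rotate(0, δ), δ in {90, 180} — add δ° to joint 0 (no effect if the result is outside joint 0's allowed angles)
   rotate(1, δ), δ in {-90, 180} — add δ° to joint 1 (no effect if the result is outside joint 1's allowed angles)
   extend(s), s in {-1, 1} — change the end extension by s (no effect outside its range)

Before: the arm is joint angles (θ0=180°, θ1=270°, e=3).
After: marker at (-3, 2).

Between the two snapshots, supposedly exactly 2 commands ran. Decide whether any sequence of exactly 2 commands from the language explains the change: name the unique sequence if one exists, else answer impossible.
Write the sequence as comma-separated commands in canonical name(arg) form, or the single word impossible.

extend(-1), extend(-1)

from: joint angles (θ0=180°, θ1=270°, e=3)
[1] after extend(-1): joint angles (θ0=180°, θ1=270°, e=2)
[2] after extend(-1): joint angles (θ0=180°, θ1=270°, e=1)
uniquely the one of 36 2-step routes that fits.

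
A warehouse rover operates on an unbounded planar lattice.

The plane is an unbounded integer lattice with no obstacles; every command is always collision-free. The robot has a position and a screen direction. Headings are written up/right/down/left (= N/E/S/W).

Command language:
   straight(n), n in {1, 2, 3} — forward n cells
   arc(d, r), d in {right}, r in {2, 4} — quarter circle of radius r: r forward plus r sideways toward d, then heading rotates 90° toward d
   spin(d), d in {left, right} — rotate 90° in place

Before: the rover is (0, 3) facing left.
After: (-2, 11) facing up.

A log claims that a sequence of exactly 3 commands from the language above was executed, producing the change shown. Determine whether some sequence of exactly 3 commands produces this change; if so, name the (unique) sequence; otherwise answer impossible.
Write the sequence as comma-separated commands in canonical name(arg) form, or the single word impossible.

key: cell and facing (now N) both changed — the 3 commands mix motion and turning
from: (0, 3) facing left
[1] after arc(right, 2): (-2, 5) facing up
[2] after straight(3): (-2, 8) facing up
[3] after straight(3): (-2, 11) facing up
uniquely the one of 343 3-step routes that fits.

arc(right, 2), straight(3), straight(3)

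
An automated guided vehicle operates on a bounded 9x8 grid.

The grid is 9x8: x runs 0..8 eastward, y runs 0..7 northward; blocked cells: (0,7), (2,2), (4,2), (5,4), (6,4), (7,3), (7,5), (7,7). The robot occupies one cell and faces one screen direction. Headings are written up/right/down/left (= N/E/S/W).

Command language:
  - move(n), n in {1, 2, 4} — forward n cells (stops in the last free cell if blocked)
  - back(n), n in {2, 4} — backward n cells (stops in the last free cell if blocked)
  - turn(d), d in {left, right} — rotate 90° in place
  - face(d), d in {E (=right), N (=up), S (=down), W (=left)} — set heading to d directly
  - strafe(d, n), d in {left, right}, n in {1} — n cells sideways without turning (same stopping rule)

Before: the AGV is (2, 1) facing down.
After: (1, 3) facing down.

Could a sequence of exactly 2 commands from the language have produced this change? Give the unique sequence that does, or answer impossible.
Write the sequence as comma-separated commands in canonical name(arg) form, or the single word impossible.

strafe(right, 1), back(2)

key: still facing S at the end — nothing in the sequence rotates
begin: (2, 1) facing down
[1] after strafe(right, 1): (1, 1) facing down
[2] after back(2): (1, 3) facing down
no other 2-command option fits: unique.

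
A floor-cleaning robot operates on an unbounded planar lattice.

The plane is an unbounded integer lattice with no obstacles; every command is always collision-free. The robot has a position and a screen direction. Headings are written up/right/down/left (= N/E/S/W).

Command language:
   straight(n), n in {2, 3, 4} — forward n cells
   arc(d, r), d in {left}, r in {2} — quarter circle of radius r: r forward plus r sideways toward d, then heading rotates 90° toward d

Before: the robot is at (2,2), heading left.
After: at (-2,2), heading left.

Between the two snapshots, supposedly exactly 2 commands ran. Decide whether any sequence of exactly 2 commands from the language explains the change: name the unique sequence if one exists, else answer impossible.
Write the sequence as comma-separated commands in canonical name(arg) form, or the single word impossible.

key: still facing W at the end — nothing in the sequence rotates
from: at (2,2), heading left
step 1 (straight(2)): at (0,2), heading left
step 2 (straight(2)): at (-2,2), heading left
no other 2-command option fits: unique.

straight(2), straight(2)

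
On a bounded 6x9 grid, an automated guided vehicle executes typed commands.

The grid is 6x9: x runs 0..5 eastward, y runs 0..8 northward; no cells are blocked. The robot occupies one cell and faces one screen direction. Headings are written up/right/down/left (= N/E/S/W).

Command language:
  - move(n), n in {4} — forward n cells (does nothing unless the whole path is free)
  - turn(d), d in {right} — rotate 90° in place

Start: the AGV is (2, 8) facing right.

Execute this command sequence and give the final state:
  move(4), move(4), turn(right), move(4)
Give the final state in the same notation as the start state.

t0: (2, 8) facing right
step 1 (move(4)): (2, 8) facing right
step 2 (move(4)): (2, 8) facing right
step 3 (turn(right)): (2, 8) facing down
step 4 (move(4)): (2, 4) facing down

(2, 4) facing down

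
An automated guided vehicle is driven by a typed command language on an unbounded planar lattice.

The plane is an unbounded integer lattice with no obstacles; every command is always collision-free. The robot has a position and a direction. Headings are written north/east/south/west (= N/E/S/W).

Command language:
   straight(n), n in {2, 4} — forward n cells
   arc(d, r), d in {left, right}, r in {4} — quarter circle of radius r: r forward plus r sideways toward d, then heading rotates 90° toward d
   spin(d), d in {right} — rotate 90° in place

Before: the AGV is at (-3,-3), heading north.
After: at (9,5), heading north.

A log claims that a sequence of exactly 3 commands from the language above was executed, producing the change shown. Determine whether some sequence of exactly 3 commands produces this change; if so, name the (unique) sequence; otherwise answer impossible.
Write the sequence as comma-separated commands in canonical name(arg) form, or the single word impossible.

arc(right, 4), straight(4), arc(left, 4)

key: heading stays N — rotations cancel among the 3 commands
from: at (-3,-3), heading north
step 1 (arc(right, 4)): at (1,1), heading east
step 2 (straight(4)): at (5,1), heading east
step 3 (arc(left, 4)): at (9,5), heading north
no other 3-command option fits: unique.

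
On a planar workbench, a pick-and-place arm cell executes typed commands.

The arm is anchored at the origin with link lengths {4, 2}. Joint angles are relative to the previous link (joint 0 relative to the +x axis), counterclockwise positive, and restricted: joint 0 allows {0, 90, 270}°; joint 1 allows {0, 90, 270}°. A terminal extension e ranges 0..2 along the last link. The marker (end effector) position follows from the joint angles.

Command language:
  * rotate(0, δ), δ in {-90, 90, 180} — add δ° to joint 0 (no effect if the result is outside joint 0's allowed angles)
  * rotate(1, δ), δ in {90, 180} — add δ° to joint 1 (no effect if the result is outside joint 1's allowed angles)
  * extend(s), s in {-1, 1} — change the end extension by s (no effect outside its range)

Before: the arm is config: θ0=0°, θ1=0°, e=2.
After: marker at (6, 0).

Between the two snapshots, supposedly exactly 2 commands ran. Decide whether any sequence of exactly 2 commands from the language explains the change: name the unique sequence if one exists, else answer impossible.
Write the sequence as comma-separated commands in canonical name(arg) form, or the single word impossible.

initial: config: θ0=0°, θ1=0°, e=2
1. extend(-1) → config: θ0=0°, θ1=0°, e=1
2. extend(-1) → config: θ0=0°, θ1=0°, e=0
all 49 alternatives checked — unique.

extend(-1), extend(-1)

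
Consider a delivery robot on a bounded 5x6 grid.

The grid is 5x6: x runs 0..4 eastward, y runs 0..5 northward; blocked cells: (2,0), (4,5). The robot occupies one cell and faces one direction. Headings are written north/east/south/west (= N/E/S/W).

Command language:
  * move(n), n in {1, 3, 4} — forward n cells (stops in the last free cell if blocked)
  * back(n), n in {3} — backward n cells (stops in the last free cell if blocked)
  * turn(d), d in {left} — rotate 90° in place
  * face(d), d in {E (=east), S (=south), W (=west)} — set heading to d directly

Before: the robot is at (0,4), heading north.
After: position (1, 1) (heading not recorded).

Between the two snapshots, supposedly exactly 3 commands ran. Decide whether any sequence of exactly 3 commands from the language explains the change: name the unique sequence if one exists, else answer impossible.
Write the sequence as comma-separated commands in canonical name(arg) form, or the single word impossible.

key: order matters: swapping back(3) and move(1) lands elsewhere
initial: at (0,4), heading north
t=1 back(3) ⇒ at (0,1), heading north
t=2 face(E) ⇒ at (0,1), heading east
t=3 move(1) ⇒ at (1,1), heading east
all 512 alternatives checked — unique.

back(3), face(E), move(1)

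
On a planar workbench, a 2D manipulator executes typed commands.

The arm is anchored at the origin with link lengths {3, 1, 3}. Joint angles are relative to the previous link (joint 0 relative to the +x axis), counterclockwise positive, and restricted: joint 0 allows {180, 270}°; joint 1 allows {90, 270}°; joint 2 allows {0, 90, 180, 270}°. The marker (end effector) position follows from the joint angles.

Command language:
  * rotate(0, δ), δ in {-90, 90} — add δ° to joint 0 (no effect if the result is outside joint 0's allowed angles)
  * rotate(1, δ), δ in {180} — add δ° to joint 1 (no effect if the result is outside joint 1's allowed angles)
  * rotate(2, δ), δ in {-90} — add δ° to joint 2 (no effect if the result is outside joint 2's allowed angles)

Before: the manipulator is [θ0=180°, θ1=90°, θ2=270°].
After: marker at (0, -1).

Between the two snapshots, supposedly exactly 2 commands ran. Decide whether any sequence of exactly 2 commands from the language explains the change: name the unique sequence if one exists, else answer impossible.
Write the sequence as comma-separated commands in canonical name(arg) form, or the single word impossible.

t0: [θ0=180°, θ1=90°, θ2=270°]
1. rotate(2, -90) → [θ0=180°, θ1=90°, θ2=180°]
2. rotate(2, -90) → [θ0=180°, θ1=90°, θ2=90°]
no rival 2-sequence matches.

rotate(2, -90), rotate(2, -90)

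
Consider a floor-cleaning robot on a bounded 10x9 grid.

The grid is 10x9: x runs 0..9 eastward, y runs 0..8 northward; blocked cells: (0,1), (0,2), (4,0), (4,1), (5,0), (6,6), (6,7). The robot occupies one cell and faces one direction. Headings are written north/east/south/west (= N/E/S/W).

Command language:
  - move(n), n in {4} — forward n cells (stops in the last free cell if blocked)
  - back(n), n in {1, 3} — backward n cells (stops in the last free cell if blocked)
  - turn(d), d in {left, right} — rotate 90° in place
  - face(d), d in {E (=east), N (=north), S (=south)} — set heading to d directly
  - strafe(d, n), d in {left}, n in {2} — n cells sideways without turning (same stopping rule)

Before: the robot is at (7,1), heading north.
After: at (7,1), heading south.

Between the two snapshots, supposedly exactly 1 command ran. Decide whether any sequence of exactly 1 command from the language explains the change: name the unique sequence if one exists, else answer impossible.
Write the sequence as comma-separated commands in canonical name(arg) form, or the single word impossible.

face(S)

key: (7,1) unchanged — the single command moves nothing
begin: at (7,1), heading north
t=1 face(S) ⇒ at (7,1), heading south
all 9 alternatives checked — unique.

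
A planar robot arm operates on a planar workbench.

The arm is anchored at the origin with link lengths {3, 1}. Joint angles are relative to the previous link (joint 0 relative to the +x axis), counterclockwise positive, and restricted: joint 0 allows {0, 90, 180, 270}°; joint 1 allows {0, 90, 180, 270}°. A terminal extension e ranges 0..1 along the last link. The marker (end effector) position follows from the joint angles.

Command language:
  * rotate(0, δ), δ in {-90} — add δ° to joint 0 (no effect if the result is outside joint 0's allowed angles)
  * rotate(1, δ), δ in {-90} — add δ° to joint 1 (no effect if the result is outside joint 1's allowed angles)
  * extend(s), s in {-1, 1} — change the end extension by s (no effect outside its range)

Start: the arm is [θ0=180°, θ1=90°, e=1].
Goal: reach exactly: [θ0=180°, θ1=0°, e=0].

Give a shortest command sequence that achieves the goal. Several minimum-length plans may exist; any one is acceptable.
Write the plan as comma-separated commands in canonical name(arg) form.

extend(-1), rotate(1, -90)

from: [θ0=180°, θ1=90°, e=1]
[1] after extend(-1): [θ0=180°, θ1=90°, e=0]
[2] after rotate(1, -90): [θ0=180°, θ1=0°, e=0]
no 1-step plan works, so 2 is optimal.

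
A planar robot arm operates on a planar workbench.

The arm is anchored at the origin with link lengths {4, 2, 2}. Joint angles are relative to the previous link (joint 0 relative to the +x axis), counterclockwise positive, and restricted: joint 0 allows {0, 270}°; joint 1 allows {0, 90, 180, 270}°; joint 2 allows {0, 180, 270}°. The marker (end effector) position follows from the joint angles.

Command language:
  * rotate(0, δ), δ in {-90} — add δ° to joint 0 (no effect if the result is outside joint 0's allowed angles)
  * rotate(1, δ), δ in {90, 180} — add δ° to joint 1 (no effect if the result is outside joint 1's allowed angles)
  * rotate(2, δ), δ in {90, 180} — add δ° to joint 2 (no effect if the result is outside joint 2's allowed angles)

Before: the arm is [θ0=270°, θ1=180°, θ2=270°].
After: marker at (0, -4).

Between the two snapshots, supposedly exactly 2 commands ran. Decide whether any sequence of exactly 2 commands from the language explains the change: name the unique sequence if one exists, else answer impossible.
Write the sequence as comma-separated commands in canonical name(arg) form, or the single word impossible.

key: running rotate(2, 180) before rotate(2, 90) would end elsewhere — order is forced
from: [θ0=270°, θ1=180°, θ2=270°]
1. rotate(2, 90) → [θ0=270°, θ1=180°, θ2=0°]
2. rotate(2, 180) → [θ0=270°, θ1=180°, θ2=180°]
uniquely the one of 25 2-step routes that fits.

rotate(2, 90), rotate(2, 180)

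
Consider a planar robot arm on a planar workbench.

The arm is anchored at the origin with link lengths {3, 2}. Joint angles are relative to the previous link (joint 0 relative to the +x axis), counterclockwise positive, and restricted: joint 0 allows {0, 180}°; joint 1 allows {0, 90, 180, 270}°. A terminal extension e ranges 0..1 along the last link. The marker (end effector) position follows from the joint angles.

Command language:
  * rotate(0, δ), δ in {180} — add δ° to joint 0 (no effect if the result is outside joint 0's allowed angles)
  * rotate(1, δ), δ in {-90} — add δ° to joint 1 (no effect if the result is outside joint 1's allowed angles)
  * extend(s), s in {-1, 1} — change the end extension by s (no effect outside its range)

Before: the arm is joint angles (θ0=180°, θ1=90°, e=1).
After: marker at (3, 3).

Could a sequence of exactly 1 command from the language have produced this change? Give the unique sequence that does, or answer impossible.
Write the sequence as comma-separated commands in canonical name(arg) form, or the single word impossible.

begin: joint angles (θ0=180°, θ1=90°, e=1)
t=1 rotate(0, 180) ⇒ joint angles (θ0=0°, θ1=90°, e=1)
no other 1-command option fits: unique.

rotate(0, 180)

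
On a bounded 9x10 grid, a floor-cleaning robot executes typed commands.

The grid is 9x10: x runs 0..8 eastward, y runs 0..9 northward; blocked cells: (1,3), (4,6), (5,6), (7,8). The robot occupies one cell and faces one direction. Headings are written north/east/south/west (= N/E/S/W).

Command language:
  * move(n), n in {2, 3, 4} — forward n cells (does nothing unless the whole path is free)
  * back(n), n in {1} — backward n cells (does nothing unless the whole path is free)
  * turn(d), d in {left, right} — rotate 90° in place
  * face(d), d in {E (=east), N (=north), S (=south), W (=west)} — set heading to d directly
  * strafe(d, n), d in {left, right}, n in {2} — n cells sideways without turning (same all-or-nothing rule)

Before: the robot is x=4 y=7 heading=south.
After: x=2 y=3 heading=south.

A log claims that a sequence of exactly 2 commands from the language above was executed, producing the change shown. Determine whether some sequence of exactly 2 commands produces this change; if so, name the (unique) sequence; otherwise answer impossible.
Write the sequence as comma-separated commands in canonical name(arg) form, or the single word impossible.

strafe(right, 2), move(4)

key: order matters: swapping strafe(right, 2) and move(4) lands elsewhere
initial: x=4 y=7 heading=south
1. strafe(right, 2) → x=2 y=7 heading=south
2. move(4) → x=2 y=3 heading=south
all 144 alternatives checked — unique.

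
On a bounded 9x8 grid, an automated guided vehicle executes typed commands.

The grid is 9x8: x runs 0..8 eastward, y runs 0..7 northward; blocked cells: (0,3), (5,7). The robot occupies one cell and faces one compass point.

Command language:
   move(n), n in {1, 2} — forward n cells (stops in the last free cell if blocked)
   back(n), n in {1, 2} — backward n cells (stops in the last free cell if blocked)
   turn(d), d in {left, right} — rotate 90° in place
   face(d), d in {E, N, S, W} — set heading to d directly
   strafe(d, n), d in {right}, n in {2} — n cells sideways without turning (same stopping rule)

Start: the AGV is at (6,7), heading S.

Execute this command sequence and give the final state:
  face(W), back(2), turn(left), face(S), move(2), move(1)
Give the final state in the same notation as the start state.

at (8,4), heading S

t0: at (6,7), heading S
[1] after face(W): at (6,7), heading W
[2] after back(2): at (8,7), heading W
[3] after turn(left): at (8,7), heading S
[4] after face(S): at (8,7), heading S
[5] after move(2): at (8,5), heading S
[6] after move(1): at (8,4), heading S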